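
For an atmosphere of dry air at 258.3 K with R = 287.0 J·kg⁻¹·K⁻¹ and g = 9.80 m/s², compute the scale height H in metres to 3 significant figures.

H ≈ 7560 m

The scale height of an isothermal atmosphere is H = RT/g.
H = 287.0 × 258.3 / 9.80 = 74132/9.80 = 7564.5 m.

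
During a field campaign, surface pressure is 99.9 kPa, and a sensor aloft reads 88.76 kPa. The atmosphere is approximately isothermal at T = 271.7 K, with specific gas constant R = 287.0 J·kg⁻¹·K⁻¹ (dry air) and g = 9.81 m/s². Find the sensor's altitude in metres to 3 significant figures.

Scale height: H = RT/g = 287.0 × 271.7 / 9.81 = 7948.8 m.
Invert the barometric formula: z = H ln(P₀/P).
P₀/P = 99.9/88.76 = 1.1255; ln(1.1255) = 0.11823.
z = 7948.8 × 0.11823 = 939.79 m.

z ≈ 940 m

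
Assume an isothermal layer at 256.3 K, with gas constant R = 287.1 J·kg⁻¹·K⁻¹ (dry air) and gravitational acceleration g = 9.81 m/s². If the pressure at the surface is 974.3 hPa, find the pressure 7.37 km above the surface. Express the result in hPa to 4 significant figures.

Scale height: H = RT/g = 287.1 × 256.3 / 9.81 = 7500.9 m.
Barometric formula: P = P₀ exp(−z/H).
z/H = 7370.0/7500.9 = 0.98255; exp(−0.98255) = 0.37436.
P = 974.3 × 0.37436 = 364.74 hPa.

P ≈ 364.7 hPa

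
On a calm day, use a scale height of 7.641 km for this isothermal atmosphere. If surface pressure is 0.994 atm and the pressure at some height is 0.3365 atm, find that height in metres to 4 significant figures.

Invert the barometric formula: z = H ln(P₀/P).
P₀/P = 0.994/0.3365 = 2.9539; ln(2.9539) = 1.0831.
z = 7641.0 × 1.0831 = 8276.0 m.

z ≈ 8276 m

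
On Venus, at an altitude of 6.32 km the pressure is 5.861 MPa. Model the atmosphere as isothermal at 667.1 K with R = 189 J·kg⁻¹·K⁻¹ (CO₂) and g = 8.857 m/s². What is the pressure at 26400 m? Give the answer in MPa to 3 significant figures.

P ≈ 1.43 MPa

Scale height: H = RT/g = 189 × 667.1 / 8.857 = 14235 m.
Between two levels, P₂ = P₁ exp(−Δz/H) with Δz = z₂ − z₁.
Δz = 26400 − 6320.0 = 20080 m; Δz/H = 20080/14235 = 1.4106.
P₂ = 5.861 × exp(−1.4106) = 5.861 × 0.24400 = 1.4301 MPa.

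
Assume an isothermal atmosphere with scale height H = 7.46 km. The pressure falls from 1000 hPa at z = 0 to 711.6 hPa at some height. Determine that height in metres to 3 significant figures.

z ≈ 2540 m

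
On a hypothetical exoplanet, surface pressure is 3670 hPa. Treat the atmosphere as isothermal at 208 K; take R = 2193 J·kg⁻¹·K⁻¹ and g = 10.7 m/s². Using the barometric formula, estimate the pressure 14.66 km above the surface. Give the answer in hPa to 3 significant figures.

P ≈ 2600 hPa

Scale height: H = RT/g = 2193 × 208 / 10.7 = 42630 m.
Barometric formula: P = P₀ exp(−z/H).
z/H = 14660/42630 = 0.34389; exp(−0.34389) = 0.70901.
P = 3670 × 0.70901 = 2602.1 hPa.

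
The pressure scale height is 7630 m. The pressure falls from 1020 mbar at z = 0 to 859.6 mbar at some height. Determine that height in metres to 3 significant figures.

z ≈ 1310 m

Invert the barometric formula: z = H ln(P₀/P).
P₀/P = 1020/859.6 = 1.1866; ln(1.1866) = 0.17109.
z = 7630.0 × 0.17109 = 1305.4 m.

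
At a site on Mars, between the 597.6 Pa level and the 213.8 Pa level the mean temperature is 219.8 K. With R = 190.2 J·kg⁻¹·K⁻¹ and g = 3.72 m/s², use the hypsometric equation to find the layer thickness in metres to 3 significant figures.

Δz ≈ 11600 m

Hypsometric equation: Δz = (R T̄/g) ln(P₁/P₂).
R T̄/g = 190.2 × 219.8 / 3.72 = 11238 m.
ln(597.6/213.8) = ln(2.7951) = 1.0279.
Δz = 11238 × 1.0279 = 11552 m.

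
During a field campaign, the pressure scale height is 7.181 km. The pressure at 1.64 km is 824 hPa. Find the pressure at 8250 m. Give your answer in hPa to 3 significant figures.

P ≈ 328 hPa

Between two levels, P₂ = P₁ exp(−Δz/H) with Δz = z₂ − z₁.
Δz = 8250.0 − 1640.0 = 6610.0 m; Δz/H = 6610.0/7181.0 = 0.92048.
P₂ = 824 × exp(−0.92048) = 824 × 0.39833 = 328.22 hPa.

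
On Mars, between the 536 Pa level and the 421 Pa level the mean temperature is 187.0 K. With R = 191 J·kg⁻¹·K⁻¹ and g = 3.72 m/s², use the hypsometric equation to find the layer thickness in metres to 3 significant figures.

Δz ≈ 2320 m

Hypsometric equation: Δz = (R T̄/g) ln(P₁/P₂).
R T̄/g = 191 × 187.0 / 3.72 = 9601.3 m.
ln(536/421) = ln(1.2732) = 0.24153.
Δz = 9601.3 × 0.24153 = 2319.0 m.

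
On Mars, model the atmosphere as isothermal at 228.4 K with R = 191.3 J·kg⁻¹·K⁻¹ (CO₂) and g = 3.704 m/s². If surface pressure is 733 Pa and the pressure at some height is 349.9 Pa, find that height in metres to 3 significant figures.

Scale height: H = RT/g = 191.3 × 228.4 / 3.704 = 11796 m.
Invert the barometric formula: z = H ln(P₀/P).
P₀/P = 733/349.9 = 2.0949; ln(2.0949) = 0.73951.
z = 11796 × 0.73951 = 8723.3 m.

z ≈ 8720 m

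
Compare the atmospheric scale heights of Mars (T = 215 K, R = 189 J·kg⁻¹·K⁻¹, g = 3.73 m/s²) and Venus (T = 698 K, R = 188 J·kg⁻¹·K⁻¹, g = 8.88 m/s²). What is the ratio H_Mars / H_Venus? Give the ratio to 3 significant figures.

H = RT/g for each body.
H_Mars = 189 × 215 / 3.73 = 10894 m.
H_Venus = 188 × 698 / 8.88 = 14777 m.
H_Mars/H_Venus = 10894/14777 = 0.73723.

H_Mars/H_Venus ≈ 0.737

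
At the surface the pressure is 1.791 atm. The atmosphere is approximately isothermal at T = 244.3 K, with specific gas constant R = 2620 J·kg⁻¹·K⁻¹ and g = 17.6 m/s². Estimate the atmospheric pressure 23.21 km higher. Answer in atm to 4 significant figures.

P ≈ 0.9461 atm

Scale height: H = RT/g = 2620 × 244.3 / 17.6 = 36367 m.
Barometric formula: P = P₀ exp(−z/H).
z/H = 23210/36367 = 0.63822; exp(−0.63822) = 0.52823.
P = 1.791 × 0.52823 = 0.94606 atm.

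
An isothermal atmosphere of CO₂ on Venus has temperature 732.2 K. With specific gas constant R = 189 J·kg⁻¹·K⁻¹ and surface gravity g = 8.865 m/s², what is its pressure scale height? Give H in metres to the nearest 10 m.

The scale height of an isothermal atmosphere is H = RT/g.
H = 189 × 732.2 / 8.865 = 138390/8.865 = 15611 m.

H ≈ 15610 m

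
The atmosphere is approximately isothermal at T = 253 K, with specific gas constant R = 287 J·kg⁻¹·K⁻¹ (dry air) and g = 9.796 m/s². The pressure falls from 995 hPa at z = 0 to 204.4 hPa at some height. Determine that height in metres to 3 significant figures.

z ≈ 11700 m

Scale height: H = RT/g = 287 × 253 / 9.796 = 7412.3 m.
Invert the barometric formula: z = H ln(P₀/P).
P₀/P = 995/204.4 = 4.8679; ln(4.8679) = 1.5827.
z = 7412.3 × 1.5827 = 11731 m.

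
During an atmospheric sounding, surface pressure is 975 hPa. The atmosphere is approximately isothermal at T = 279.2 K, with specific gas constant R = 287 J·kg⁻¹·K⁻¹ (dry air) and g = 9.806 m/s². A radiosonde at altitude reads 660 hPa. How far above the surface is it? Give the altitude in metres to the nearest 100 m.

z ≈ 3200 m

Scale height: H = RT/g = 287 × 279.2 / 9.806 = 8171.6 m.
Invert the barometric formula: z = H ln(P₀/P).
P₀/P = 975/660 = 1.4773; ln(1.4773) = 0.39022.
z = 8171.6 × 0.39022 = 3188.7 m.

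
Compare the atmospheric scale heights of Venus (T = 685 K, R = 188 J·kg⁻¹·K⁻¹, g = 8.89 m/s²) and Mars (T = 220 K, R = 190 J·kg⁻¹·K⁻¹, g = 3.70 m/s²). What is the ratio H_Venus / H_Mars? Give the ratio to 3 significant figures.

H_Venus/H_Mars ≈ 1.28

H = RT/g for each body.
H_Venus = 188 × 685 / 8.89 = 14486 m.
H_Mars = 190 × 220 / 3.70 = 11297 m.
H_Venus/H_Mars = 14486/11297 = 1.2823.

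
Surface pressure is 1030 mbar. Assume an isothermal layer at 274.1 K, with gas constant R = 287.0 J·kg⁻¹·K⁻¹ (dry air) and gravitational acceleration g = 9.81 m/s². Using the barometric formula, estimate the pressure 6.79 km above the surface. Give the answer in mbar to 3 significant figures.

P ≈ 442 mbar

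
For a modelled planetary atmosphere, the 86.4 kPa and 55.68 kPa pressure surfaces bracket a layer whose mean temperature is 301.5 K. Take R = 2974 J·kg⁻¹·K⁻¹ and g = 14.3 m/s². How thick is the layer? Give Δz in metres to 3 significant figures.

Δz ≈ 27500 m

Hypsometric equation: Δz = (R T̄/g) ln(P₁/P₂).
R T̄/g = 2974 × 301.5 / 14.3 = 62704 m.
ln(86.4/55.68) = ln(1.5517) = 0.43935.
Δz = 62704 × 0.43935 = 27549 m.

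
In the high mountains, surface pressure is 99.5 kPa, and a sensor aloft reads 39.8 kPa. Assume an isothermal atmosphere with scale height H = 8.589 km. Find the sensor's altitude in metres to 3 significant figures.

z ≈ 7870 m

Invert the barometric formula: z = H ln(P₀/P).
P₀/P = 99.5/39.8 = 2.5000; ln(2.5000) = 0.91629.
z = 8589.0 × 0.91629 = 7870.0 m.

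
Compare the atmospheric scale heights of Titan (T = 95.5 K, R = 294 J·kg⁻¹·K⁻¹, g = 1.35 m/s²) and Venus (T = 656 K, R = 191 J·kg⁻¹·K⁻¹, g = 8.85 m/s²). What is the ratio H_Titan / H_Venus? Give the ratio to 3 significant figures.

H_Titan/H_Venus ≈ 1.47

H = RT/g for each body.
H_Titan = 294 × 95.5 / 1.35 = 20798 m.
H_Venus = 191 × 656 / 8.85 = 14158 m.
H_Titan/H_Venus = 20798/14158 = 1.4690.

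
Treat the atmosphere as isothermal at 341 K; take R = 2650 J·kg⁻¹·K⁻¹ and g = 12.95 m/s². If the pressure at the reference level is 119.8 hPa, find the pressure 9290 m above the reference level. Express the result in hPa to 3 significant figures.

P ≈ 105 hPa

Scale height: H = RT/g = 2650 × 341 / 12.95 = 69780 m.
Barometric formula: P = P₀ exp(−z/H).
z/H = 9290.0/69780 = 0.13313; exp(−0.13313) = 0.87535.
P = 119.8 × 0.87535 = 104.87 hPa.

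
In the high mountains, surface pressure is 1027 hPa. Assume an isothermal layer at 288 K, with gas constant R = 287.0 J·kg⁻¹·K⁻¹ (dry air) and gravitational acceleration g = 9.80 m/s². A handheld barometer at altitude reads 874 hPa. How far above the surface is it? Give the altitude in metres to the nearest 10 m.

z ≈ 1360 m

Scale height: H = RT/g = 287.0 × 288 / 9.80 = 8434.3 m.
Invert the barometric formula: z = H ln(P₀/P).
P₀/P = 1027/874 = 1.1751; ln(1.1751) = 0.16135.
z = 8434.3 × 0.16135 = 1360.9 m.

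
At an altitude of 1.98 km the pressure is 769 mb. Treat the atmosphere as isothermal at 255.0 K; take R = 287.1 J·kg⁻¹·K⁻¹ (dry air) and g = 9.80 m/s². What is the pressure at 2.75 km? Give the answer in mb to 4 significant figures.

P ≈ 693.7 mb

Scale height: H = RT/g = 287.1 × 255.0 / 9.80 = 7470.5 m.
Between two levels, P₂ = P₁ exp(−Δz/H) with Δz = z₂ − z₁.
Δz = 2750.0 − 1980.0 = 770.00 m; Δz/H = 770.00/7470.5 = 0.10307.
P₂ = 769 × exp(−0.10307) = 769 × 0.90206 = 693.68 mb.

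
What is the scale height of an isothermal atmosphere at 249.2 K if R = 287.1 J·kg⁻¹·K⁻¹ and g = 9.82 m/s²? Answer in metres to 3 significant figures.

H ≈ 7290 m

The scale height of an isothermal atmosphere is H = RT/g.
H = 287.1 × 249.2 / 9.82 = 71545/9.82 = 7285.6 m.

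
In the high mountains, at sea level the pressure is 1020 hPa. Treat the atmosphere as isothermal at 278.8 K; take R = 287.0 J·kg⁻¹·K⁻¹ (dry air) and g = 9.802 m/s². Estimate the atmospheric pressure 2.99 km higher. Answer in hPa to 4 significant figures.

P ≈ 707.2 hPa

Scale height: H = RT/g = 287.0 × 278.8 / 9.802 = 8163.2 m.
Barometric formula: P = P₀ exp(−z/H).
z/H = 2990.0/8163.2 = 0.36628; exp(−0.36628) = 0.69331.
P = 1020 × 0.69331 = 707.18 hPa.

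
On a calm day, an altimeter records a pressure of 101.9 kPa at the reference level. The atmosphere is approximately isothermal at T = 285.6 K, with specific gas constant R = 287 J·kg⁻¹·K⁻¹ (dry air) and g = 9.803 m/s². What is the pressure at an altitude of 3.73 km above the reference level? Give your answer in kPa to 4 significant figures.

P ≈ 65.23 kPa

Scale height: H = RT/g = 287 × 285.6 / 9.803 = 8361.4 m.
Barometric formula: P = P₀ exp(−z/H).
z/H = 3730.0/8361.4 = 0.44610; exp(−0.44610) = 0.64012.
P = 101.9 × 0.64012 = 65.228 kPa.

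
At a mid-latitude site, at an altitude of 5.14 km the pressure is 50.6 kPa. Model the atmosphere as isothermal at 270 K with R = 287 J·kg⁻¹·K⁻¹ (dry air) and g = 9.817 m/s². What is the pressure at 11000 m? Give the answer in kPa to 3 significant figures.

Scale height: H = RT/g = 287 × 270 / 9.817 = 7893.5 m.
Between two levels, P₂ = P₁ exp(−Δz/H) with Δz = z₂ − z₁.
Δz = 11000 − 5140.0 = 5860.0 m; Δz/H = 5860.0/7893.5 = 0.74238.
P₂ = 50.6 × exp(−0.74238) = 50.6 × 0.47598 = 24.085 kPa.

P ≈ 24.1 kPa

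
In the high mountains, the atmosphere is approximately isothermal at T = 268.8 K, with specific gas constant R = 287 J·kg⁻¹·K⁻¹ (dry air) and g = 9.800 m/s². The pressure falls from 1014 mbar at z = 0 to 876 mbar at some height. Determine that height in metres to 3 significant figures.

z ≈ 1150 m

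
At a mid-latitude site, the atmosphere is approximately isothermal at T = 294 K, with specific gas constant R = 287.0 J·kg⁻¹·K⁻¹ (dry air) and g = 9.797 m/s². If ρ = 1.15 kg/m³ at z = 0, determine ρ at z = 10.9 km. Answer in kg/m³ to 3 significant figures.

Scale height: H = RT/g = 287.0 × 294 / 9.797 = 8612.6 m.
In an isothermal atmosphere, density decays like pressure: ρ = ρ₀ exp(−z/H).
z/H = 10900/8612.6 = 1.2656; exp(−1.2656) = 0.28207.
ρ = 1.15 × 0.28207 = 0.32438 kg/m³.

ρ ≈ 0.324 kg/m³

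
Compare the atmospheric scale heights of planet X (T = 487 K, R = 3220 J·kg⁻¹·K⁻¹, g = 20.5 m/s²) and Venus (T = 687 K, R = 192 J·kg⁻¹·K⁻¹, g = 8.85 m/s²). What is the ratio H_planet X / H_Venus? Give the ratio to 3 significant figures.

H_planet X/H_Venus ≈ 5.13

H = RT/g for each body.
H_planet X = 3220 × 487 / 20.5 = 76495 m.
H_Venus = 192 × 687 / 8.85 = 14904 m.
H_planet X/H_Venus = 76495/14904 = 5.1325.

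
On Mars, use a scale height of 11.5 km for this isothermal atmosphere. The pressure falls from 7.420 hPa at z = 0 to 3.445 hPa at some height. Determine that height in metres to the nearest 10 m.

Invert the barometric formula: z = H ln(P₀/P).
P₀/P = 7.420/3.445 = 2.1538; ln(2.1538) = 0.76723.
z = 11500 × 0.76723 = 8823.1 m.

z ≈ 8820 m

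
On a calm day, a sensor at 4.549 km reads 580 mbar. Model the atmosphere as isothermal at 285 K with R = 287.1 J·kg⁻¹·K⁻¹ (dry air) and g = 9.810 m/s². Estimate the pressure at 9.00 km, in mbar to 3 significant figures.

Scale height: H = RT/g = 287.1 × 285 / 9.810 = 8340.8 m.
Between two levels, P₂ = P₁ exp(−Δz/H) with Δz = z₂ − z₁.
Δz = 9000.0 − 4549.0 = 4451.0 m; Δz/H = 4451.0/8340.8 = 0.53364.
P₂ = 580 × exp(−0.53364) = 580 × 0.58647 = 340.15 mbar.

P ≈ 340 mbar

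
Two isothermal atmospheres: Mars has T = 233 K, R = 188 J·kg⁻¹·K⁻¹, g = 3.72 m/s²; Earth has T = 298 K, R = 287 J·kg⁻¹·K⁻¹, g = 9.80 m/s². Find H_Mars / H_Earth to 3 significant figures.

H = RT/g for each body.
H_Mars = 188 × 233 / 3.72 = 11775 m.
H_Earth = 287 × 298 / 9.80 = 8727.1 m.
H_Mars/H_Earth = 11775/8727.1 = 1.3492.

H_Mars/H_Earth ≈ 1.35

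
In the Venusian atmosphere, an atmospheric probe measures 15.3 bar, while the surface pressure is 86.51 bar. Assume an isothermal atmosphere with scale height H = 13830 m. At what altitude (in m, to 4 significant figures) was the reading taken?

z ≈ 23960 m

Invert the barometric formula: z = H ln(P₀/P).
P₀/P = 86.51/15.3 = 5.6542; ln(5.6542) = 1.7324.
z = 13830 × 1.7324 = 23959 m.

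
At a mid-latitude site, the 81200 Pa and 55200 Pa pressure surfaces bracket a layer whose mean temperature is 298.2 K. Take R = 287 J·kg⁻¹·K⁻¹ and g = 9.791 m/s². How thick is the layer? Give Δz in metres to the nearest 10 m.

Hypsometric equation: Δz = (R T̄/g) ln(P₁/P₂).
R T̄/g = 287 × 298.2 / 9.791 = 8741.0 m.
ln(81200/55200) = ln(1.4710) = 0.38594.
Δz = 8741.0 × 0.38594 = 3373.5 m.

Δz ≈ 3370 m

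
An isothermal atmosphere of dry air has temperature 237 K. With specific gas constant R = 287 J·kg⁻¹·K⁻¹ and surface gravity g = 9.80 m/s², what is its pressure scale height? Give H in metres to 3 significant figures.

H ≈ 6940 m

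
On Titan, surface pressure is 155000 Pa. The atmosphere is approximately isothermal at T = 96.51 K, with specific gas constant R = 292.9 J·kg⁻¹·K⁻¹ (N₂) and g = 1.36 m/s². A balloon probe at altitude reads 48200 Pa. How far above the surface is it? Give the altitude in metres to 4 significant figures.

z ≈ 24280 m

Scale height: H = RT/g = 292.9 × 96.51 / 1.36 = 20785 m.
Invert the barometric formula: z = H ln(P₀/P).
P₀/P = 155000/48200 = 3.2158; ln(3.2158) = 1.1681.
z = 20785 × 1.1681 = 24279 m.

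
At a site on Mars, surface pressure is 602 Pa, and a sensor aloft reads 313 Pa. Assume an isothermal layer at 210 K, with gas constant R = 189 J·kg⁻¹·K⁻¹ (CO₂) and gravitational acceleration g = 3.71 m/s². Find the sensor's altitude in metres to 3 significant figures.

z ≈ 7000 m

Scale height: H = RT/g = 189 × 210 / 3.71 = 10698 m.
Invert the barometric formula: z = H ln(P₀/P).
P₀/P = 602/313 = 1.9233; ln(1.9233) = 0.65404.
z = 10698 × 0.65404 = 6996.9 m.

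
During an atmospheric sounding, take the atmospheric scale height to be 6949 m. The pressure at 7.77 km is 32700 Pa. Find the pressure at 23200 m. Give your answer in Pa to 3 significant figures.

Between two levels, P₂ = P₁ exp(−Δz/H) with Δz = z₂ − z₁.
Δz = 23200 − 7770.0 = 15430 m; Δz/H = 15430/6949.0 = 2.2205.
P₂ = 32700 × exp(−2.2205) = 32700 × 0.10855 = 3549.6 Pa.

P ≈ 3550 Pa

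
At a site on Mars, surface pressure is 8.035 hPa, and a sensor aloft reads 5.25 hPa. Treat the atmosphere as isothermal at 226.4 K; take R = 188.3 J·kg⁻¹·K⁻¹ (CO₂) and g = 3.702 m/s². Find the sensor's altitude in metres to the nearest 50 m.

z ≈ 4900 m

Scale height: H = RT/g = 188.3 × 226.4 / 3.702 = 11516 m.
Invert the barometric formula: z = H ln(P₀/P).
P₀/P = 8.035/5.25 = 1.5305; ln(1.5305) = 0.42559.
z = 11516 × 0.42559 = 4901.1 m.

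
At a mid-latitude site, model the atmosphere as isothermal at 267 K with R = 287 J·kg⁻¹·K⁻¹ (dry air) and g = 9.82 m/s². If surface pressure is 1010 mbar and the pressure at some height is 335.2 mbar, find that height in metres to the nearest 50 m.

z ≈ 8600 m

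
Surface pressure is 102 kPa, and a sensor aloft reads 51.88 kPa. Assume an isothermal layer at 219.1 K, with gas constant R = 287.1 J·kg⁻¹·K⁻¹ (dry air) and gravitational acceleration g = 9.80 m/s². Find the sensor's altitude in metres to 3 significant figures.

Scale height: H = RT/g = 287.1 × 219.1 / 9.80 = 6418.7 m.
Invert the barometric formula: z = H ln(P₀/P).
P₀/P = 102/51.88 = 1.9661; ln(1.9661) = 0.67605.
z = 6418.7 × 0.67605 = 4339.4 m.

z ≈ 4340 m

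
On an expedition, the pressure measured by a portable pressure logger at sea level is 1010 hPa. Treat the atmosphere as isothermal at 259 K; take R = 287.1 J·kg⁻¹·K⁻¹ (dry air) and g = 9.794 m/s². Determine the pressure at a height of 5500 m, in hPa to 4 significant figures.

Scale height: H = RT/g = 287.1 × 259 / 9.794 = 7592.3 m.
Barometric formula: P = P₀ exp(−z/H).
z/H = 5500.0/7592.3 = 0.72442; exp(−0.72442) = 0.48461.
P = 1010 × 0.48461 = 489.46 hPa.

P ≈ 489.5 hPa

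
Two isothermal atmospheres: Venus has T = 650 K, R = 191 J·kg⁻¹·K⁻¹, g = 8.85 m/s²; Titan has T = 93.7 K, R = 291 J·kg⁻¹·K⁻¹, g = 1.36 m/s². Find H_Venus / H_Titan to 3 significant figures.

H_Venus/H_Titan ≈ 0.700

H = RT/g for each body.
H_Venus = 191 × 650 / 8.85 = 14028 m.
H_Titan = 291 × 93.7 / 1.36 = 20049 m.
H_Venus/H_Titan = 14028/20049 = 0.69969.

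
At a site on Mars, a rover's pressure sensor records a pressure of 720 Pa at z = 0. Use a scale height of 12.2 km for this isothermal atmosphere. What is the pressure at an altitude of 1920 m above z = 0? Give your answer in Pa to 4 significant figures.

P ≈ 615.2 Pa

Barometric formula: P = P₀ exp(−z/H).
z/H = 1920.0/12200 = 0.15738; exp(−0.15738) = 0.85438.
P = 720 × 0.85438 = 615.15 Pa.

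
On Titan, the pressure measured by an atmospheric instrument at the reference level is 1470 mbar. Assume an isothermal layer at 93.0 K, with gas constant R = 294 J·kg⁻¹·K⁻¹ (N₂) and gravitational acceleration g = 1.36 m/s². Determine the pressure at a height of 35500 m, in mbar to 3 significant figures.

P ≈ 251 mbar

Scale height: H = RT/g = 294 × 93.0 / 1.36 = 20104 m.
Barometric formula: P = P₀ exp(−z/H).
z/H = 35500/20104 = 1.7658; exp(−1.7658) = 0.17105.
P = 1470 × 0.17105 = 251.44 mbar.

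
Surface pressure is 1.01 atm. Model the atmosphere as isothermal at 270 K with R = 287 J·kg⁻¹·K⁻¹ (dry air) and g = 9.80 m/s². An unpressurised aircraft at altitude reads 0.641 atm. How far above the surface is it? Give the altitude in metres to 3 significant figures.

Scale height: H = RT/g = 287 × 270 / 9.80 = 7907.1 m.
Invert the barometric formula: z = H ln(P₀/P).
P₀/P = 1.01/0.641 = 1.5757; ln(1.5757) = 0.45470.
z = 7907.1 × 0.45470 = 3595.4 m.

z ≈ 3600 m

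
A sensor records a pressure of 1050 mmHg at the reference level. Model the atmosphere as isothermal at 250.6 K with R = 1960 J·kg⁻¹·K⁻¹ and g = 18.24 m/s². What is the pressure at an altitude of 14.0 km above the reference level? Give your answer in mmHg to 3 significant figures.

Scale height: H = RT/g = 1960 × 250.6 / 18.24 = 26929 m.
Barometric formula: P = P₀ exp(−z/H).
z/H = 14000/26929 = 0.51989; exp(−0.51989) = 0.59459.
P = 1050 × 0.59459 = 624.32 mmHg.

P ≈ 624 mmHg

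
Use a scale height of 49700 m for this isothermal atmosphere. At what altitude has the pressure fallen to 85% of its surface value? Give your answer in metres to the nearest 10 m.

Set P/P₀ = exp(−z/H) = 0.85, so z = −H ln(0.85).
−ln(0.85) = 0.16252; z = 49700 × 0.16252 = 8077.2 m.

z ≈ 8080 m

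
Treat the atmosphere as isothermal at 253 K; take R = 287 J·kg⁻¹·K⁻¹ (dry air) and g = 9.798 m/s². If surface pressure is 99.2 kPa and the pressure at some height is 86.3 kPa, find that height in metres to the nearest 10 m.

z ≈ 1030 m

Scale height: H = RT/g = 287 × 253 / 9.798 = 7410.8 m.
Invert the barometric formula: z = H ln(P₀/P).
P₀/P = 99.2/86.3 = 1.1495; ln(1.1495) = 0.13933.
z = 7410.8 × 0.13933 = 1032.5 m.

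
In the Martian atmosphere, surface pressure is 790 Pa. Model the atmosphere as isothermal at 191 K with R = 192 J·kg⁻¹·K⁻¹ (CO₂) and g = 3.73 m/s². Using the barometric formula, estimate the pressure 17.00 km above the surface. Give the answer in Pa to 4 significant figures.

P ≈ 140.2 Pa

Scale height: H = RT/g = 192 × 191 / 3.73 = 9831.6 m.
Barometric formula: P = P₀ exp(−z/H).
z/H = 17000/9831.6 = 1.7291; exp(−1.7291) = 0.17744.
P = 790 × 0.17744 = 140.18 Pa.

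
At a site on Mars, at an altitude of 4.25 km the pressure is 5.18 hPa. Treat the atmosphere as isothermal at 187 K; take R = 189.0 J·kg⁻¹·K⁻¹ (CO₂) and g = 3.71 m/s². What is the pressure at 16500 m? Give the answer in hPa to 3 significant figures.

Scale height: H = RT/g = 189.0 × 187 / 3.71 = 9526.4 m.
Between two levels, P₂ = P₁ exp(−Δz/H) with Δz = z₂ − z₁.
Δz = 16500 − 4250.0 = 12250 m; Δz/H = 12250/9526.4 = 1.2859.
P₂ = 5.18 × exp(−1.2859) = 5.18 × 0.27640 = 1.4318 hPa.

P ≈ 1.43 hPa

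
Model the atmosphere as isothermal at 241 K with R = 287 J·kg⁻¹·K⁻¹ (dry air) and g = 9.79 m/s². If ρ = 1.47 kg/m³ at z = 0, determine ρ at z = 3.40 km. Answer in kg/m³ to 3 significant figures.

ρ ≈ 0.908 kg/m³

Scale height: H = RT/g = 287 × 241 / 9.79 = 7065.1 m.
In an isothermal atmosphere, density decays like pressure: ρ = ρ₀ exp(−z/H).
z/H = 3400.0/7065.1 = 0.48124; exp(−0.48124) = 0.61802.
ρ = 1.47 × 0.61802 = 0.90849 kg/m³.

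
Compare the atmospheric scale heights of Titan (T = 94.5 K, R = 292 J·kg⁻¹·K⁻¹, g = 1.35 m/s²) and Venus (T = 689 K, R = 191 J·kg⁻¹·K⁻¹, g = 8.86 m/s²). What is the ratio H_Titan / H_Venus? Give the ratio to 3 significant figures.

H = RT/g for each body.
H_Titan = 292 × 94.5 / 1.35 = 20440 m.
H_Venus = 191 × 689 / 8.86 = 14853 m.
H_Titan/H_Venus = 20440/14853 = 1.3762.

H_Titan/H_Venus ≈ 1.38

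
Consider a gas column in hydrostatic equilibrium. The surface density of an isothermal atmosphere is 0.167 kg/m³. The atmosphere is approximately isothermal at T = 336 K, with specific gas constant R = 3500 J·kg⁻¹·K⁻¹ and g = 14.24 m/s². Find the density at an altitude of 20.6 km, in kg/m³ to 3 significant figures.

Scale height: H = RT/g = 3500 × 336 / 14.24 = 82584 m.
In an isothermal atmosphere, density decays like pressure: ρ = ρ₀ exp(−z/H).
z/H = 20600/82584 = 0.24944; exp(−0.24944) = 0.77924.
ρ = 0.167 × 0.77924 = 0.13013 kg/m³.

ρ ≈ 0.130 kg/m³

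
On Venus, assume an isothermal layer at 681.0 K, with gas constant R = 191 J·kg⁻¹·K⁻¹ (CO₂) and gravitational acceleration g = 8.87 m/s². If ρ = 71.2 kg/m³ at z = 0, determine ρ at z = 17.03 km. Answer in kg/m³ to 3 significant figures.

ρ ≈ 22.3 kg/m³

Scale height: H = RT/g = 191 × 681.0 / 8.87 = 14664 m.
In an isothermal atmosphere, density decays like pressure: ρ = ρ₀ exp(−z/H).
z/H = 17030/14664 = 1.1613; exp(−1.1613) = 0.31308.
ρ = 71.2 × 0.31308 = 22.291 kg/m³.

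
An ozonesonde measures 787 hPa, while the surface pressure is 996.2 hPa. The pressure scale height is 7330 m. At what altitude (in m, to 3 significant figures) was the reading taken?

Invert the barometric formula: z = H ln(P₀/P).
P₀/P = 996.2/787 = 1.2658; ln(1.2658) = 0.23570.
z = 7330.0 × 0.23570 = 1727.7 m.

z ≈ 1730 m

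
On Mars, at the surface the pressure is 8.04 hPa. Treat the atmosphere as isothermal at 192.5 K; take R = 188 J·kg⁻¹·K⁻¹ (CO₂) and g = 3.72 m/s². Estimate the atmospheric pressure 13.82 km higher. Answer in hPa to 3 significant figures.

P ≈ 1.94 hPa

Scale height: H = RT/g = 188 × 192.5 / 3.72 = 9728.5 m.
Barometric formula: P = P₀ exp(−z/H).
z/H = 13820/9728.5 = 1.4206; exp(−1.4206) = 0.24157.
P = 8.04 × 0.24157 = 1.9422 hPa.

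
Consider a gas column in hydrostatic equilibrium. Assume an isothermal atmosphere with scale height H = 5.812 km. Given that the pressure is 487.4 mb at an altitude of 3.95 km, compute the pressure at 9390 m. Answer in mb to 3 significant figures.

P ≈ 191 mb

Between two levels, P₂ = P₁ exp(−Δz/H) with Δz = z₂ − z₁.
Δz = 9390.0 − 3950.0 = 5440.0 m; Δz/H = 5440.0/5812.0 = 0.93599.
P₂ = 487.4 × exp(−0.93599) = 487.4 × 0.39220 = 191.16 mb.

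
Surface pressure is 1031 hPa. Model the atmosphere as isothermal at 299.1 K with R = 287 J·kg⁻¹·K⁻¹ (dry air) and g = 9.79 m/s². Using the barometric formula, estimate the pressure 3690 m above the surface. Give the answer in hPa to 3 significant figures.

Scale height: H = RT/g = 287 × 299.1 / 9.79 = 8768.3 m.
Barometric formula: P = P₀ exp(−z/H).
z/H = 3690.0/8768.3 = 0.42083; exp(−0.42083) = 0.65650.
P = 1031 × 0.65650 = 676.85 hPa.

P ≈ 677 hPa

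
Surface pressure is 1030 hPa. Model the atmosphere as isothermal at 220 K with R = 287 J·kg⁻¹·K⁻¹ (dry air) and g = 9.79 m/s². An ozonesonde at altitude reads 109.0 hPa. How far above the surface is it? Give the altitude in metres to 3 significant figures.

z ≈ 14500 m

Scale height: H = RT/g = 287 × 220 / 9.79 = 6449.4 m.
Invert the barometric formula: z = H ln(P₀/P).
P₀/P = 1030/109.0 = 9.4495; ln(9.4495) = 2.2460.
z = 6449.4 × 2.2460 = 14485 m.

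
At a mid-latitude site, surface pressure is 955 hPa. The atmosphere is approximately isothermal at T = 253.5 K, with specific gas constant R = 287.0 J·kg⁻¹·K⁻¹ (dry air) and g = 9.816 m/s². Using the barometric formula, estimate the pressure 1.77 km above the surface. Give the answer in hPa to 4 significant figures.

Scale height: H = RT/g = 287.0 × 253.5 / 9.816 = 7411.8 m.
Barometric formula: P = P₀ exp(−z/H).
z/H = 1770.0/7411.8 = 0.23881; exp(−0.23881) = 0.78756.
P = 955 × 0.78756 = 752.12 hPa.

P ≈ 752.1 hPa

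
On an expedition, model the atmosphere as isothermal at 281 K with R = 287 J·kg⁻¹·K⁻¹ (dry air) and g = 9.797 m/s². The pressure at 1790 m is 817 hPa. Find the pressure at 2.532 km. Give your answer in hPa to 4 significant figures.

P ≈ 746.6 hPa

Scale height: H = RT/g = 287 × 281 / 9.797 = 8231.8 m.
Between two levels, P₂ = P₁ exp(−Δz/H) with Δz = z₂ − z₁.
Δz = 2532.0 − 1790.0 = 742.00 m; Δz/H = 742.00/8231.8 = 0.090138.
P₂ = 817 × exp(−0.090138) = 817 × 0.91381 = 746.58 hPa.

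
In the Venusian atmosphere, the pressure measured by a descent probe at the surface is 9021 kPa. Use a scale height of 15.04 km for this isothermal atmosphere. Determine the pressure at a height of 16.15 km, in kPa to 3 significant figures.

P ≈ 3080 kPa

Barometric formula: P = P₀ exp(−z/H).
z/H = 16150/15040 = 1.0738; exp(−1.0738) = 0.34171.
P = 9021 × 0.34171 = 3082.6 kPa.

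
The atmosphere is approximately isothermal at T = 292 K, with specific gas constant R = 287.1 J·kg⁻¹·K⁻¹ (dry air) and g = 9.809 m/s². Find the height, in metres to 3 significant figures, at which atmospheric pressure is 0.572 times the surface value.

Scale height: H = RT/g = 287.1 × 292 / 9.809 = 8546.6 m.
Set P/P₀ = exp(−z/H) = 0.572, so z = −H ln(0.572).
−ln(0.572) = 0.55862; z = 8546.6 × 0.55862 = 4774.3 m.

z ≈ 4770 m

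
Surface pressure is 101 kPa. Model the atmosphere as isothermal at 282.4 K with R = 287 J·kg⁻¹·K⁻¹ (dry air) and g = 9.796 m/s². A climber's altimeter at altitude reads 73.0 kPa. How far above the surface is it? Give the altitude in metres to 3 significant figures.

Scale height: H = RT/g = 287 × 282.4 / 9.796 = 8273.7 m.
Invert the barometric formula: z = H ln(P₀/P).
P₀/P = 101/73.0 = 1.3836; ln(1.3836) = 0.32469.
z = 8273.7 × 0.32469 = 2686.4 m.

z ≈ 2690 m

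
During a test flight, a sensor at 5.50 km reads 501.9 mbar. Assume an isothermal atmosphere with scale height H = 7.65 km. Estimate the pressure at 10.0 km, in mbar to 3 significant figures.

Between two levels, P₂ = P₁ exp(−Δz/H) with Δz = z₂ − z₁.
Δz = 10000 − 5500.0 = 4500.0 m; Δz/H = 4500.0/7650.0 = 0.58824.
P₂ = 501.9 × exp(−0.58824) = 501.9 × 0.55530 = 278.71 mbar.

P ≈ 279 mbar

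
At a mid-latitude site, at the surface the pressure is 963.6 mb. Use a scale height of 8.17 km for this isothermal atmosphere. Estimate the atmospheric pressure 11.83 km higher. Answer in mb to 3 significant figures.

Barometric formula: P = P₀ exp(−z/H).
z/H = 11830/8170.0 = 1.4480; exp(−1.4480) = 0.23504.
P = 963.6 × 0.23504 = 226.48 mb.

P ≈ 226 mb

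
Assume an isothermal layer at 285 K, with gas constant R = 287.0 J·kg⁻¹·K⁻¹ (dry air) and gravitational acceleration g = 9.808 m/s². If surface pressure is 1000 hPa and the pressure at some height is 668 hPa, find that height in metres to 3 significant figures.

z ≈ 3360 m

Scale height: H = RT/g = 287.0 × 285 / 9.808 = 8339.6 m.
Invert the barometric formula: z = H ln(P₀/P).
P₀/P = 1000/668 = 1.4970; ln(1.4970) = 0.40346.
z = 8339.6 × 0.40346 = 3364.7 m.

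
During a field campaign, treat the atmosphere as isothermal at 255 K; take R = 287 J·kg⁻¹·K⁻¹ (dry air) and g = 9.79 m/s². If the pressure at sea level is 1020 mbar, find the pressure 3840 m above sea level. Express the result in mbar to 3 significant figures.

Scale height: H = RT/g = 287 × 255 / 9.79 = 7475.5 m.
Barometric formula: P = P₀ exp(−z/H).
z/H = 3840.0/7475.5 = 0.51368; exp(−0.51368) = 0.59829.
P = 1020 × 0.59829 = 610.26 mbar.

P ≈ 610 mbar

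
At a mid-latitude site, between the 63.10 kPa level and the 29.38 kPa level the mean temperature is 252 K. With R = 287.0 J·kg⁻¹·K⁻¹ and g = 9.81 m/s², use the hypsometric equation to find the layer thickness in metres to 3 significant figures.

Hypsometric equation: Δz = (R T̄/g) ln(P₁/P₂).
R T̄/g = 287.0 × 252 / 9.81 = 7372.5 m.
ln(63.10/29.38) = ln(2.1477) = 0.76440.
Δz = 7372.5 × 0.76440 = 5635.5 m.

Δz ≈ 5640 m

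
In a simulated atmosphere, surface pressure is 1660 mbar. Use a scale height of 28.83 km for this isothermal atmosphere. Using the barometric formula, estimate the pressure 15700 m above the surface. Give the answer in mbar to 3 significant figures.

P ≈ 963 mbar

Barometric formula: P = P₀ exp(−z/H).
z/H = 15700/28830 = 0.54457; exp(−0.54457) = 0.58009.
P = 1660 × 0.58009 = 962.95 mbar.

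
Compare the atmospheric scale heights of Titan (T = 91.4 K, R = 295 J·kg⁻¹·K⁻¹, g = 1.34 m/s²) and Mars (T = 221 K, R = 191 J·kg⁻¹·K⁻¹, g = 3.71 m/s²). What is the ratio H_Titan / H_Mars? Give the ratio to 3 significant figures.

H_Titan/H_Mars ≈ 1.77

H = RT/g for each body.
H_Titan = 295 × 91.4 / 1.34 = 20122 m.
H_Mars = 191 × 221 / 3.71 = 11378 m.
H_Titan/H_Mars = 20122/11378 = 1.7685.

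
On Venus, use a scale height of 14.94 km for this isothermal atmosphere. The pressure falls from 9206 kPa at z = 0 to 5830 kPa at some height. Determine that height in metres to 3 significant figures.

Invert the barometric formula: z = H ln(P₀/P).
P₀/P = 9206/5830 = 1.5791; ln(1.5791) = 0.45686.
z = 14940 × 0.45686 = 6825.5 m.

z ≈ 6830 m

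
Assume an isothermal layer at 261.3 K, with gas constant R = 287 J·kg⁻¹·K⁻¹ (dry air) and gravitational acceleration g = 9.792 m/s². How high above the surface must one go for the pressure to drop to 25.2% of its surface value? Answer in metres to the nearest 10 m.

z ≈ 10560 m

Scale height: H = RT/g = 287 × 261.3 / 9.792 = 7658.6 m.
Set P/P₀ = exp(−z/H) = 0.252, so z = −H ln(0.252).
−ln(0.252) = 1.3783; z = 7658.6 × 1.3783 = 10556 m.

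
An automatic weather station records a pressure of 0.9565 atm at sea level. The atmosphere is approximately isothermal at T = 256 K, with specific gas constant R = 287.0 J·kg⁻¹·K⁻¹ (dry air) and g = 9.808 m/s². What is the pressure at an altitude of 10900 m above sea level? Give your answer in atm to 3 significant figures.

Scale height: H = RT/g = 287.0 × 256 / 9.808 = 7491.0 m.
Barometric formula: P = P₀ exp(−z/H).
z/H = 10900/7491.0 = 1.4551; exp(−1.4551) = 0.23338.
P = 0.9565 × 0.23338 = 0.22323 atm.

P ≈ 0.223 atm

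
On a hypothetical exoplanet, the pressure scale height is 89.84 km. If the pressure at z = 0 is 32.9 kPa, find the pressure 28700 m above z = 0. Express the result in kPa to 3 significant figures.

P ≈ 23.9 kPa

Barometric formula: P = P₀ exp(−z/H).
z/H = 28700/89840 = 0.31946; exp(−0.31946) = 0.72654.
P = 32.9 × 0.72654 = 23.903 kPa.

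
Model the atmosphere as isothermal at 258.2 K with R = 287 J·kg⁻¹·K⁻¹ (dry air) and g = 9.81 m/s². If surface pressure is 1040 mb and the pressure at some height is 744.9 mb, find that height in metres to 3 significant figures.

z ≈ 2520 m

Scale height: H = RT/g = 287 × 258.2 / 9.81 = 7553.9 m.
Invert the barometric formula: z = H ln(P₀/P).
P₀/P = 1040/744.9 = 1.3962; ln(1.3962) = 0.33375.
z = 7553.9 × 0.33375 = 2521.1 m.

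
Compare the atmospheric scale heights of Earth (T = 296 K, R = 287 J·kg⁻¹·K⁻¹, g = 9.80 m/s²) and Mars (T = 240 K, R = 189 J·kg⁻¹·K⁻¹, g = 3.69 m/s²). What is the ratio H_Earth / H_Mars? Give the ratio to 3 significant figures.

H = RT/g for each body.
H_Earth = 287 × 296 / 9.80 = 8668.6 m.
H_Mars = 189 × 240 / 3.69 = 12293 m.
H_Earth/H_Mars = 8668.6/12293 = 0.70517.

H_Earth/H_Mars ≈ 0.705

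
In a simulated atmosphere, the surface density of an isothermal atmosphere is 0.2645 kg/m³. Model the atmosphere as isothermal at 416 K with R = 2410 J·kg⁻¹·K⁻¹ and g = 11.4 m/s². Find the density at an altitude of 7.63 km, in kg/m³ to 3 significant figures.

ρ ≈ 0.243 kg/m³

Scale height: H = RT/g = 2410 × 416 / 11.4 = 87944 m.
In an isothermal atmosphere, density decays like pressure: ρ = ρ₀ exp(−z/H).
z/H = 7630.0/87944 = 0.086760; exp(−0.086760) = 0.91690.
ρ = 0.2645 × 0.91690 = 0.24252 kg/m³.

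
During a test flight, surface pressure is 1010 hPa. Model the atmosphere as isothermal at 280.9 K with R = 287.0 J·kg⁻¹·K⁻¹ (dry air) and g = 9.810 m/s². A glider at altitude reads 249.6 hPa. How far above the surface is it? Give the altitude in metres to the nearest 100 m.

Scale height: H = RT/g = 287.0 × 280.9 / 9.810 = 8218.0 m.
Invert the barometric formula: z = H ln(P₀/P).
P₀/P = 1010/249.6 = 4.0465; ln(4.0465) = 1.3979.
z = 8218.0 × 1.3979 = 11488 m.

z ≈ 11500 m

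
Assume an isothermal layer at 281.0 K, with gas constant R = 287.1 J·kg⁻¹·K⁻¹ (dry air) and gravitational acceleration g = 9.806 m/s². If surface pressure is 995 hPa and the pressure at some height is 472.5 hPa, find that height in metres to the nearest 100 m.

Scale height: H = RT/g = 287.1 × 281.0 / 9.806 = 8227.1 m.
Invert the barometric formula: z = H ln(P₀/P).
P₀/P = 995/472.5 = 2.1058; ln(2.1058) = 0.74470.
z = 8227.1 × 0.74470 = 6126.7 m.

z ≈ 6100 m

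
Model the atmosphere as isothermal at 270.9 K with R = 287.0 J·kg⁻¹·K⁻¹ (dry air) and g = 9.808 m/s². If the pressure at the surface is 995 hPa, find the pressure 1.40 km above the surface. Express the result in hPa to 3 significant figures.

Scale height: H = RT/g = 287.0 × 270.9 / 9.808 = 7927.0 m.
Barometric formula: P = P₀ exp(−z/H).
z/H = 1400.0/7927.0 = 0.17661; exp(−0.17661) = 0.83811.
P = 995 × 0.83811 = 833.92 hPa.

P ≈ 834 hPa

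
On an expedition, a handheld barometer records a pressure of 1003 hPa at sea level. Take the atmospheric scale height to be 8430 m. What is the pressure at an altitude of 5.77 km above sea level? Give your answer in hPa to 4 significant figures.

Barometric formula: P = P₀ exp(−z/H).
z/H = 5770.0/8430.0 = 0.68446; exp(−0.68446) = 0.50436.
P = 1003 × 0.50436 = 505.87 hPa.

P ≈ 505.9 hPa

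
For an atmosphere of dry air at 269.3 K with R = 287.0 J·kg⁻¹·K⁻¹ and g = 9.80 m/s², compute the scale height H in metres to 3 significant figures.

The scale height of an isothermal atmosphere is H = RT/g.
H = 287.0 × 269.3 / 9.80 = 77289/9.80 = 7886.6 m.

H ≈ 7890 m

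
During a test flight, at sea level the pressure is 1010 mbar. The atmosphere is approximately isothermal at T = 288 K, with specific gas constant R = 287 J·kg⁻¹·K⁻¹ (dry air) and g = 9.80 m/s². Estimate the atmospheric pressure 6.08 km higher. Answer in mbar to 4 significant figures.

P ≈ 491.2 mbar

Scale height: H = RT/g = 287 × 288 / 9.80 = 8434.3 m.
Barometric formula: P = P₀ exp(−z/H).
z/H = 6080.0/8434.3 = 0.72087; exp(−0.72087) = 0.48633.
P = 1010 × 0.48633 = 491.19 mbar.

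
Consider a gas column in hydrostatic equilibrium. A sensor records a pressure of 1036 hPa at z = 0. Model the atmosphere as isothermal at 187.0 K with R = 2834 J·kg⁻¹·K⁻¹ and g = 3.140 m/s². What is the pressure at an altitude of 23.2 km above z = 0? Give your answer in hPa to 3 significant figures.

Scale height: H = RT/g = 2834 × 187.0 / 3.140 = 168780 m.
Barometric formula: P = P₀ exp(−z/H).
z/H = 23200/168780 = 0.13746; exp(−0.13746) = 0.87157.
P = 1036 × 0.87157 = 902.95 hPa.

P ≈ 903 hPa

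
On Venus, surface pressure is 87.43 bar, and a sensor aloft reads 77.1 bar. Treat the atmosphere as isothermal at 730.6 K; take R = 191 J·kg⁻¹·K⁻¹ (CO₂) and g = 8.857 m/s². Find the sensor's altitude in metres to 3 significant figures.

Scale height: H = RT/g = 191 × 730.6 / 8.857 = 15755 m.
Invert the barometric formula: z = H ln(P₀/P).
P₀/P = 87.43/77.1 = 1.1340; ln(1.1340) = 0.12575.
z = 15755 × 0.12575 = 1981.2 m.

z ≈ 1980 m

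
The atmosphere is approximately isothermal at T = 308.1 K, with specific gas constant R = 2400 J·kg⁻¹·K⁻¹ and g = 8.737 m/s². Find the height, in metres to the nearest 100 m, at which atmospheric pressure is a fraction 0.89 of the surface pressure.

z ≈ 9900 m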